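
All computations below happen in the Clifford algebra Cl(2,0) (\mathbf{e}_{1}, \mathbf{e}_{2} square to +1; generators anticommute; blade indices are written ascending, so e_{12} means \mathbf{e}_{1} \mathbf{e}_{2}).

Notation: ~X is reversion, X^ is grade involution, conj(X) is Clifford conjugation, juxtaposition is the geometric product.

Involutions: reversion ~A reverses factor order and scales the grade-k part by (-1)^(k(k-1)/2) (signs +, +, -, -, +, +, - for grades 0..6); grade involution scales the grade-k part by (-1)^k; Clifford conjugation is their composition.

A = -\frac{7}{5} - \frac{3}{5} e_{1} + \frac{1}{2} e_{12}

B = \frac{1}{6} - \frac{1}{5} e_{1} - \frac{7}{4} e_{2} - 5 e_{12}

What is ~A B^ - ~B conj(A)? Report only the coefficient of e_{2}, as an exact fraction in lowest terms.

first term: -\frac{214}{75} - \frac{251}{200} e_{1} + \frac{13}{20} e_{2} + \frac{88}{15} e_{12}
second term: \frac{161}{75} - \frac{99}{200} e_{1} - \frac{9}{20} e_{2} - \frac{181}{30} e_{12}
Answer: \frac{11}{10}


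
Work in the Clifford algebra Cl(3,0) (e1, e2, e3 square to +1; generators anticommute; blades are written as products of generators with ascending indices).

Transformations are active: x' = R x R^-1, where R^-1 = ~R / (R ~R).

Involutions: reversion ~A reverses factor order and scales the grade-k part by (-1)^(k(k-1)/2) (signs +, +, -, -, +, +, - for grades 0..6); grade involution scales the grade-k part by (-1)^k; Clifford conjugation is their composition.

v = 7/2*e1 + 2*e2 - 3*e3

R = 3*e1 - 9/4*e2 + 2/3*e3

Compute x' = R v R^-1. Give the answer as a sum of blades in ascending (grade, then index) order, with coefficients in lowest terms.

~R = 3*e1 - 9/4*e2 + 2/3*e3, and R ~R = 2089/144, so R^-1 = ~R / (2089/144).
R v = 4 + 111/8*e1 e2 - 34/3*e1 e3 + 65/12*e2 e3
Answer: -7711/4178*e1 - 6770/2089*e2 + 7035/2089*e3


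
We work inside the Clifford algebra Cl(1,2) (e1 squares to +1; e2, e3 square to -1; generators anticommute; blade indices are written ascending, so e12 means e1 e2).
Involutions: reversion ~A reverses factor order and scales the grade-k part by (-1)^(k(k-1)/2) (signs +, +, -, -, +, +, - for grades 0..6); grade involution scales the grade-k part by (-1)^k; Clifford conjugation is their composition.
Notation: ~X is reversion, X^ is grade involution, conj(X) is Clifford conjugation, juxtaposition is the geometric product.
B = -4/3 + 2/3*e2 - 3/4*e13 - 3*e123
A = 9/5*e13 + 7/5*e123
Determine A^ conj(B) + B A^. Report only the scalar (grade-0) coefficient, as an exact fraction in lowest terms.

first term: -57/20 + 129/20*e2 - 22/15*e13 + 46/15*e123
second term: -111/20 + 87/20*e2 - 10/3*e13 + 2/3*e123
Answer: -42/5


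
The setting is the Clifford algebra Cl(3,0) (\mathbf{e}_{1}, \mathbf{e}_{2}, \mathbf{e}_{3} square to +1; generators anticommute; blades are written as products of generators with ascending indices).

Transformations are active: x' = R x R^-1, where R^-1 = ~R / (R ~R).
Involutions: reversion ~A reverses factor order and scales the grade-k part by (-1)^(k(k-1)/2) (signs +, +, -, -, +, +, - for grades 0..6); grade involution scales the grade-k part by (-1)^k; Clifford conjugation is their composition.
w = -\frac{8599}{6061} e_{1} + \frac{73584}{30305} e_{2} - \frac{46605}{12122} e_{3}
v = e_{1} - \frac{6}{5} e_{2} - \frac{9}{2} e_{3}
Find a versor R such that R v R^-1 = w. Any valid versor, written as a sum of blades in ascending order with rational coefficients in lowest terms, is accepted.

Equal squares first: v^2 = w^2 = \frac{2269}{100}. Then v + w = -\frac{2538}{6061} e_{1} + \frac{37218}{30305} e_{2} - \frac{50577}{6061} e_{3} is a versor taking v to w, provided it is invertible.
Answer: -\frac{2538}{6061} e_{1} + \frac{37218}{30305} e_{2} - \frac{50577}{6061} e_{3}


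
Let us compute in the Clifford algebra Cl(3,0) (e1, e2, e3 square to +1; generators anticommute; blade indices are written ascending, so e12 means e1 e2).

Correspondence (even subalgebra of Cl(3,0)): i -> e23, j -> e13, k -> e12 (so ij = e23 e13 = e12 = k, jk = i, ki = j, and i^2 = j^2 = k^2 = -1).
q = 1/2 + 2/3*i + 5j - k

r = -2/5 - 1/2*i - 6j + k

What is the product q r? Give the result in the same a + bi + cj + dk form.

In blades: q = 1/2 - e12 + 5*e13 + 2/3*e23, r = -2/5 + e12 - 6*e13 - 1/2*e23.
Distribute q over r term by term (generator squares from the signature, products reordered to ascending indices): (1/2)*r = -1/5 + 1/2*e12 - 3*e13 - 1/4*e23; (-e12)*r = 1 + 2/5*e12 + 1/2*e13 - 6*e23; (5*e13)*r = 30 + 5/2*e12 - 2*e13 + 5*e23; (2/3*e23)*r = 1/3 - 4*e12 - 2/3*e13 - 4/15*e23.
Sum: 467/15 - 3/5*e12 - 31/6*e13 - 91/60*e23; translating back through the correspondence:
Answer: 467/15 - 91/60*i - 31/6*j - 3/5*k


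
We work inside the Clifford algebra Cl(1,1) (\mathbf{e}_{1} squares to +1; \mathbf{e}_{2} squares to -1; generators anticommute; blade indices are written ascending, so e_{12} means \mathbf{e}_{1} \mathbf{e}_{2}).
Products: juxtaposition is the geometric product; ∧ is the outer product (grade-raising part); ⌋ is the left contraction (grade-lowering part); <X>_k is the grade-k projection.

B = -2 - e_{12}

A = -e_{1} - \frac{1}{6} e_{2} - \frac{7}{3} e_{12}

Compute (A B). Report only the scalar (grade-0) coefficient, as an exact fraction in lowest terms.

step 1: \frac{7}{3} + \frac{13}{6} e_{1} + \frac{4}{3} e_{2} + \frac{14}{3} e_{12}
Answer: \frac{7}{3}


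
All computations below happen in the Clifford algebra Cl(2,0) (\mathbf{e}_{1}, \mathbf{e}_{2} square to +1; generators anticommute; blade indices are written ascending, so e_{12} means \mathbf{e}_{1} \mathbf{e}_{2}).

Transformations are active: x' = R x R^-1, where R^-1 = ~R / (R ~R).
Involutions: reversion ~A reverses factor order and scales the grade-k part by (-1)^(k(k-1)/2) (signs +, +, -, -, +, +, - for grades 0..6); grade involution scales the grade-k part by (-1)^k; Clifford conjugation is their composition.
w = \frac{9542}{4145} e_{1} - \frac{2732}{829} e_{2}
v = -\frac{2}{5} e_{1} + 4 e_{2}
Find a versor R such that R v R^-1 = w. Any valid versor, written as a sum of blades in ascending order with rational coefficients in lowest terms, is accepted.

Reasoning: v^2 = w^2 = \frac{404}{25} since conjugation preserves the quadratic form; R = v + w = \frac{7884}{4145} e_{1} + \frac{584}{829} e_{2} is then valid when invertible, keeping its own part and reversing (v - w)/2.
Answer: \frac{7884}{4145} e_{1} + \frac{584}{829} e_{2}


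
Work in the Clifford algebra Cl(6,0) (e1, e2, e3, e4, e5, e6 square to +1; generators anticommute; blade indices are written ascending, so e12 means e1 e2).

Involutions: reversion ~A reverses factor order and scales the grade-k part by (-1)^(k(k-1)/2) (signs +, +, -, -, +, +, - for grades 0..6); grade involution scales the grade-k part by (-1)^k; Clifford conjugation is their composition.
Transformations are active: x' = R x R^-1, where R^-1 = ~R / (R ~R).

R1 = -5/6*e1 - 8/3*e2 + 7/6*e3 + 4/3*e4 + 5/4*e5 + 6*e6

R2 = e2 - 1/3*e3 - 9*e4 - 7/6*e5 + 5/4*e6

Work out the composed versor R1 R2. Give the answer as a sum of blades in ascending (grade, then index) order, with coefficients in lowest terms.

Distribute over the terms of R2 (each basis-blade product reordered to ascending indices, repeated generators contracted through their squares):
R1 (e2) = -8/3 - 5/6*e12 - 7/6*e23 - 4/3*e24 - 5/4*e25 - 6*e26
R1 (-1/3*e3) = -7/18 + 5/18*e13 + 8/9*e23 + 4/9*e34 + 5/12*e35 + 2*e36
R1 (-9*e4) = -12 + 15/2*e14 + 24*e24 - 21/2*e34 + 45/4*e45 + 54*e46
R1 (-7/6*e5) = -35/24 + 35/36*e15 + 28/9*e25 - 49/36*e35 - 14/9*e45 + 7*e56
R1 (5/4*e6) = 15/2 - 25/24*e16 - 10/3*e26 + 35/24*e36 + 5/3*e46 + 25/16*e56
Summing the partial products and collecting blades:
Answer: -649/72 - 5/6*e12 + 5/18*e13 + 15/2*e14 + 35/36*e15 - 25/24*e16 - 5/18*e23 + 68/3*e24 + 67/36*e25 - 28/3*e26 - 181/18*e34 - 17/18*e35 + 83/24*e36 + 349/36*e45 + 167/3*e46 + 137/16*e56


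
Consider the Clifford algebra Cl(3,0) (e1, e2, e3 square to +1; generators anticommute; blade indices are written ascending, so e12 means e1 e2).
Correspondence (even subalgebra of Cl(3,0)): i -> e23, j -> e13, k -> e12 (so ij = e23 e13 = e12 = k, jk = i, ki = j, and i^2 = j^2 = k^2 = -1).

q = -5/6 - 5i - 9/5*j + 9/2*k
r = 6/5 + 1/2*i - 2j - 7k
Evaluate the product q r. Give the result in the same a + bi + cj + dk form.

In blades: q = -5/6 + 9/2*e12 - 9/5*e13 - 5*e23, r = 6/5 - 7*e12 - 2*e13 + 1/2*e23.
Distribute q over r term by term (generator squares from the signature, products reordered to ascending indices): (-5/6)*r = -1 + 35/6*e12 + 5/3*e13 - 5/12*e23; (9/2*e12)*r = 63/2 + 27/5*e12 + 9/4*e13 + 9*e23; (-9/5*e13)*r = -18/5 + 9/10*e12 - 54/25*e13 + 63/5*e23; (-5*e23)*r = 5/2 + 10*e12 - 35*e13 - 6*e23.
Sum: 147/5 + 332/15*e12 - 9973/300*e13 + 911/60*e23; translating back through the correspondence:
Answer: 147/5 + 911/60*i - 9973/300*j + 332/15*k


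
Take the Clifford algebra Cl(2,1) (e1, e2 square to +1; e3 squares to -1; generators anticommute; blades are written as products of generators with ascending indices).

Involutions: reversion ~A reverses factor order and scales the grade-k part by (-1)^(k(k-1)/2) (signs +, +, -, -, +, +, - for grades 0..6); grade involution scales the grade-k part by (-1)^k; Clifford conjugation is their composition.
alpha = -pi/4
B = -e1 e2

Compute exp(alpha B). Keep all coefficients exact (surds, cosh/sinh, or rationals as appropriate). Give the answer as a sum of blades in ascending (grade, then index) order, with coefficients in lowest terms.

B^2 = (-1)^2*(e1 e2)^2 = 1*(-1) = -1 (a basis 2-blade squares to minus the product of its generators' squares).
B^2 = -1 — the series telescopes trigonometrically here: l = 1, alpha*l = -pi/4, so exp(alpha B) = cos(-pi/4) + (sin(-pi/4)/1)*B = sqrt(2)/2 + (-sqrt(2)/2)*B.
Answer: sqrt(2)/2 + sqrt(2)/2*e1 e2


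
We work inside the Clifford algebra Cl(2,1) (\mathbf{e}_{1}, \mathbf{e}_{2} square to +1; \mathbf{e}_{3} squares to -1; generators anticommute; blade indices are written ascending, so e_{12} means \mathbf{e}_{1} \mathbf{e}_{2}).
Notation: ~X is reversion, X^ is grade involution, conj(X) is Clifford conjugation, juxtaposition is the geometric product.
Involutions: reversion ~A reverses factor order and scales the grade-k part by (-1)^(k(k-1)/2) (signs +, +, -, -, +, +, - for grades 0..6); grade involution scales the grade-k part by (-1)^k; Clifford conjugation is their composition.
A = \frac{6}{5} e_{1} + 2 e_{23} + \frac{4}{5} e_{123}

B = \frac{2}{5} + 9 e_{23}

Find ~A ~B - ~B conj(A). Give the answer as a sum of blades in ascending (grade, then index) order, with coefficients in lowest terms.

first term: 18 + \frac{192}{25} e_{1} - \frac{4}{5} e_{23} - \frac{278}{25} e_{123}
second term: 18 - \frac{192}{25} e_{1} - \frac{4}{5} e_{23} + \frac{278}{25} e_{123}
Answer: \frac{384}{25} e_{1} - \frac{556}{25} e_{123}


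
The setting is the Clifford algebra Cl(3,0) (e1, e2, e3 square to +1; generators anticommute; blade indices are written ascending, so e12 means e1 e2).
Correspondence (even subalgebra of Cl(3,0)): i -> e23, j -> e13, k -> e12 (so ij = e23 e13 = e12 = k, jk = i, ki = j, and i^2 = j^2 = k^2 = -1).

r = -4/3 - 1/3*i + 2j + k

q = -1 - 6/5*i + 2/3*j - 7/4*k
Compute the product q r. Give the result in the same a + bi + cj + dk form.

In blades: q = -1 - 7/4*e12 + 2/3*e13 - 6/5*e23, r = -4/3 + e12 + 2*e13 - 1/3*e23.
Distribute q over r term by term (generator squares from the signature, products reordered to ascending indices): (-1)*r = 4/3 - e12 - 2*e13 + 1/3*e23; (-7/4*e12)*r = 7/4 + 7/3*e12 + 7/12*e13 + 7/2*e23; (2/3*e13)*r = -4/3 + 2/9*e12 - 8/9*e13 + 2/3*e23; (-6/5*e23)*r = -2/5 - 12/5*e12 + 6/5*e13 + 8/5*e23.
Sum: 27/20 - 38/45*e12 - 199/180*e13 + 61/10*e23; translating back through the correspondence:
Answer: 27/20 + 61/10*i - 199/180*j - 38/45*k


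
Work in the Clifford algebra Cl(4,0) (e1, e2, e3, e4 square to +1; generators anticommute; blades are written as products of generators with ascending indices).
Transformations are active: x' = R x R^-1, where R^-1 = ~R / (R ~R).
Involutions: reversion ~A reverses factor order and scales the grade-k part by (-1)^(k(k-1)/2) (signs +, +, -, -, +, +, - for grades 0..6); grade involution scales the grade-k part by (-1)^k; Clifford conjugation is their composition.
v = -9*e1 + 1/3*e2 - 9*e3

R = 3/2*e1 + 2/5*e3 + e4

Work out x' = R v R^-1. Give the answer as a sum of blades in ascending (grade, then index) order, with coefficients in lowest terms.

~R = 3/2*e1 + 2/5*e3 + e4, and R ~R = 341/100, so R^-1 = ~R / (341/100).
R v = -171/10 + 1/2*e1 e2 - 99/10*e1 e3 + 9*e1 e4 - 2/15*e2 e3 - 1/3*e2 e4 + 9*e3 e4
Answer: -2061/341*e1 - 1/3*e2 + 1701/341*e3 - 3420/341*e4


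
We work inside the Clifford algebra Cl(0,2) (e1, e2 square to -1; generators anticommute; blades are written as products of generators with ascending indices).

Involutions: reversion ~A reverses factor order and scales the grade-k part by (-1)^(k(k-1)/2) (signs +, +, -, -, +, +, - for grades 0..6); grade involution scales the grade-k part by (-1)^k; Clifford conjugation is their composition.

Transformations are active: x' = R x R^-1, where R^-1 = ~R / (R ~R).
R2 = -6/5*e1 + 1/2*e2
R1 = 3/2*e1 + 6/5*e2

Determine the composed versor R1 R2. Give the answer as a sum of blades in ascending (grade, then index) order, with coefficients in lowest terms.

Distribute over the terms of R1 (each basis-blade product reordered to ascending indices, repeated generators contracted through their squares):
(3/2*e1) R2 = 9/5 + 3/4*e1 e2
(6/5*e2) R2 = -3/5 + 36/25*e1 e2
Summing the partial products and collecting blades:
Answer: 6/5 + 219/100*e1 e2


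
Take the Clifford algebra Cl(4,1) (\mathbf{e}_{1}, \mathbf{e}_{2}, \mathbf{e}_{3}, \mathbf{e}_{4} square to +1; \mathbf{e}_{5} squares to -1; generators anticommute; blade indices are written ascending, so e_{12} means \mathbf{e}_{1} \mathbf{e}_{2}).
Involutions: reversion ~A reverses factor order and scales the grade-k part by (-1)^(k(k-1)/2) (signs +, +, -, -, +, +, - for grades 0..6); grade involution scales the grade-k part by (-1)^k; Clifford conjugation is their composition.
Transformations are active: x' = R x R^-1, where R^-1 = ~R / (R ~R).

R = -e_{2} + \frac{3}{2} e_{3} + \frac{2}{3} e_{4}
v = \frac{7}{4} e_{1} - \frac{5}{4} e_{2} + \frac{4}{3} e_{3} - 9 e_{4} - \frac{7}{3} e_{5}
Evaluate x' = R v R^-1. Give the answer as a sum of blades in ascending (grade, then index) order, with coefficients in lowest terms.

~R = -e_{2} + \frac{3}{2} e_{3} + \frac{2}{3} e_{4}, and R ~R = \frac{133}{36}, so R^-1 = ~R / (\frac{133}{36}).
R v = -\frac{11}{4} + \frac{7}{4} e_{12} - \frac{21}{8} e_{13} - \frac{7}{6} e_{14} + \frac{13}{24} e_{23} + \frac{59}{6} e_{24} + \frac{7}{3} e_{25} - \frac{259}{18} e_{34} - \frac{7}{2} e_{35} - \frac{14}{9} e_{45}
Answer: -\frac{7}{4} e_{1} + \frac{1457}{532} e_{2} - \frac{1423}{399} e_{3} + \frac{1065}{133} e_{4} + \frac{7}{3} e_{5}


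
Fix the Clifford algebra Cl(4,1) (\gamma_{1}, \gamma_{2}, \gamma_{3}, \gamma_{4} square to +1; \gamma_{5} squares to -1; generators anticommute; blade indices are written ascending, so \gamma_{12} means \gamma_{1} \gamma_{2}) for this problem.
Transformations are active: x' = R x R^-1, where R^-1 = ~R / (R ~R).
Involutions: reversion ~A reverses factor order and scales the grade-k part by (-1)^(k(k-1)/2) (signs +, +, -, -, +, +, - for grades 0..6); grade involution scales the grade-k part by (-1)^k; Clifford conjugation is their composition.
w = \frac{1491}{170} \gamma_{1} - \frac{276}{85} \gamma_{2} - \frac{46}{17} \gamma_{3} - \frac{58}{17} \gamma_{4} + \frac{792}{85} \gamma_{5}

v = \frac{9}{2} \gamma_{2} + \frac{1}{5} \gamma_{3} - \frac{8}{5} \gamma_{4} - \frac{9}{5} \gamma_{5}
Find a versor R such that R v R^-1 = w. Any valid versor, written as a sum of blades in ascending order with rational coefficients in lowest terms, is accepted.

Reasoning: v^2 = w^2 = \frac{1961}{100} since conjugation preserves the quadratic form; R = v + w = \frac{1491}{170} \gamma_{1} + \frac{213}{170} \gamma_{2} - \frac{213}{85} \gamma_{3} - \frac{426}{85} \gamma_{4} + \frac{639}{85} \gamma_{5} is then valid when invertible, keeping its own part and reversing (v - w)/2.
Answer: \frac{1491}{170} \gamma_{1} + \frac{213}{170} \gamma_{2} - \frac{213}{85} \gamma_{3} - \frac{426}{85} \gamma_{4} + \frac{639}{85} \gamma_{5}


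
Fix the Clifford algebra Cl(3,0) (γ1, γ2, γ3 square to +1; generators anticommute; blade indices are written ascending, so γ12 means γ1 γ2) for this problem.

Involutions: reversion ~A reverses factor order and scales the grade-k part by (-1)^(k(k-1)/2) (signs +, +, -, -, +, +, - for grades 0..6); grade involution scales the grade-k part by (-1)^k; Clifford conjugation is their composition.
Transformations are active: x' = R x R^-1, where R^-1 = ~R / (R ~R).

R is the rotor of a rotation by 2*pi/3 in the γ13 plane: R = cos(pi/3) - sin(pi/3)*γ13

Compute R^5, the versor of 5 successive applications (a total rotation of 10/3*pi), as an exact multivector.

Half-angle bookkeeping: 5 applications in γ13 add up to rotor phase 5*pi/3 = 5*pi/3, so R^5 = cos(5*pi/3) - sin(5*pi/3)*γ13.
cos(5*pi/3) = 1/2 and sin(5*pi/3) = -sqrt(3)/2, so R^5 = 1/2 + sqrt(3)/2*γ13. The net rotation is 4/3*pi (after discarding 1 full turn, each of which contributes a factor -1 to the rotor); the rotor keeps the half-angle phase exactly.
Answer: 1/2 + sqrt(3)/2*γ13


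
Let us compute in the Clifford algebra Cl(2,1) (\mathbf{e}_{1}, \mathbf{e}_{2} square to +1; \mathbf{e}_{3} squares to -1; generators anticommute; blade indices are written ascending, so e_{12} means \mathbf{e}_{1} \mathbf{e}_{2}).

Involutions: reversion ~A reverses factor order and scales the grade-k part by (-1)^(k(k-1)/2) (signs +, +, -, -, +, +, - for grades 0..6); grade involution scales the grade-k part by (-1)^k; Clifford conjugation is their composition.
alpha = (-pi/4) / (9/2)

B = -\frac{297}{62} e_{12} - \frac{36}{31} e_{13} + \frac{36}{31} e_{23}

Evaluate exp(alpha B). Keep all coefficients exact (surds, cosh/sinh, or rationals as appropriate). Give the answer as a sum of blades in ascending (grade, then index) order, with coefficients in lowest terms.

B^2 term by term: the squares give (-\frac{297}{62})^2*(e_{12})^2 + (-\frac{36}{31})^2*(e_{13})^2 + (\frac{36}{31})^2*(e_{23})^2 = \frac{88209}{3844}*(-1) + \frac{1296}{961}*(+1) + \frac{1296}{961}*(+1) = -\frac{81}{4} (each basis 2-blade squares to minus the product of its generators' squares); cross terms between blades sharing an index anticommute and cancel. So B^2 = -\frac{81}{4}.
B^2 = -\frac{81}{4} — since the square is negative, the closed form is circular: l = \frac{9}{2}, alpha*l = - \frac{\pi}{4}, so exp(alpha B) = cos(- \frac{\pi}{4}) + (sin(- \frac{\pi}{4})/(\frac{9}{2}))*B = \frac{\sqrt{2}}{2} + (- \frac{\sqrt{2}}{9})*B.
Answer: \frac{\sqrt{2}}{2} + \frac{33 \sqrt{2}}{62} e_{12} + \frac{4 \sqrt{2}}{31} e_{13} - \frac{4 \sqrt{2}}{31} e_{23}


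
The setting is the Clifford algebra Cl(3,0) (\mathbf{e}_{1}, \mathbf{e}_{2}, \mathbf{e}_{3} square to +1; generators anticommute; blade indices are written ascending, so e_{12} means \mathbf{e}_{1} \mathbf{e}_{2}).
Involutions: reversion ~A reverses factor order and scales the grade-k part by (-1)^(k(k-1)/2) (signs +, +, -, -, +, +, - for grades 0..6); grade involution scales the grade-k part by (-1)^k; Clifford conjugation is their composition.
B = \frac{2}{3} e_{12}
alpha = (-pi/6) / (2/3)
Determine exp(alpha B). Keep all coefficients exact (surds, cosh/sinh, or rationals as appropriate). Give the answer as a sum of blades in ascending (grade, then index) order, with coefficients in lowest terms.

B^2 = (\frac{2}{3})^2*(e_{12})^2 = \frac{4}{9}*(-1) = -\frac{4}{9} (a basis 2-blade squares to minus the product of its generators' squares).
B^2 = -\frac{4}{9} — the series telescopes trigonometrically here: l = \frac{2}{3}, alpha*l = - \frac{\pi}{6}, so exp(alpha B) = cos(- \frac{\pi}{6}) + (sin(- \frac{\pi}{6})/(\frac{2}{3}))*B = \frac{\sqrt{3}}{2} + (- \frac{3}{4})*B.
Answer: \frac{\sqrt{3}}{2} - \frac{1}{2} e_{12}


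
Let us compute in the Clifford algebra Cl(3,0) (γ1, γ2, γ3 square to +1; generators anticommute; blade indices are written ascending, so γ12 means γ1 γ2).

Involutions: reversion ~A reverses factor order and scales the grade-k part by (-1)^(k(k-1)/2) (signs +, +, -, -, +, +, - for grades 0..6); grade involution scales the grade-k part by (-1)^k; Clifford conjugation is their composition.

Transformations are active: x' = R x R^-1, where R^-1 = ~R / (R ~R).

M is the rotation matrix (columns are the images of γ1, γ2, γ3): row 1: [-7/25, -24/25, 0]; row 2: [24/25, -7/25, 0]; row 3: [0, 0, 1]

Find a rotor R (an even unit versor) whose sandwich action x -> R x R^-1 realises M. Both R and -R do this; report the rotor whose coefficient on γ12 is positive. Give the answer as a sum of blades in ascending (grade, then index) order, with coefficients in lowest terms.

Method: write R = a + b12*γ12 + b13*γ13 + b23*γ23 with a^2 + b12^2 + b13^2 + b23^2 = 1 (so R^-1 = ~R). Expanding the columns R e_j ~R gives tr M = 4a^2 - 1 and, from the antisymmetric part, M21 - M12 = -4a*b12, M13 - M31 = 4a*b13, M32 - M23 = -4a*b23.
Here tr M = 11/25, so a^2 = (1 + tr M)/4 = 9/25 and a = ±3/5. Taking a = 3/5: M21 - M12 = 48/25, M13 - M31 = 0, M32 - M23 = 0, giving b12 = -4/5, b13 = 0, b23 = 0, i.e. R = 3/5 - 4/5*γ12.
Its γ12 coefficient is negative, so report the other preimage -R.
Answer: -3/5 + 4/5*γ12. Sheet selection: the two-to-one cover makes ±R indistinguishable at the matrix level (trace 11/25), so uniqueness comes from the required sign on γ12.


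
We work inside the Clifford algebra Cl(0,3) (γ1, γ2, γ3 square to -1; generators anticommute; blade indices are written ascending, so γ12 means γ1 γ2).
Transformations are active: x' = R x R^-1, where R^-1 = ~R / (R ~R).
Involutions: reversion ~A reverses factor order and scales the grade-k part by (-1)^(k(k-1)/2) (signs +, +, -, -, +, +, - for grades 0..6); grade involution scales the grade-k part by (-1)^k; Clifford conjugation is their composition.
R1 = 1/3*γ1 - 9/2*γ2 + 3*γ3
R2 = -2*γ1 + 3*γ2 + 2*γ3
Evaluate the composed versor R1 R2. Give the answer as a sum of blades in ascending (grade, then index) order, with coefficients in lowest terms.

Distribute over the terms of R1 (each basis-blade product reordered to ascending indices, repeated generators contracted through their squares):
(1/3*γ1) R2 = 2/3 + γ12 + 2/3*γ13
(-9/2*γ2) R2 = 27/2 - 9*γ12 - 9*γ23
(3*γ3) R2 = -6 + 6*γ13 - 9*γ23
Summing the partial products and collecting blades:
Answer: 49/6 - 8*γ12 + 20/3*γ13 - 18*γ23


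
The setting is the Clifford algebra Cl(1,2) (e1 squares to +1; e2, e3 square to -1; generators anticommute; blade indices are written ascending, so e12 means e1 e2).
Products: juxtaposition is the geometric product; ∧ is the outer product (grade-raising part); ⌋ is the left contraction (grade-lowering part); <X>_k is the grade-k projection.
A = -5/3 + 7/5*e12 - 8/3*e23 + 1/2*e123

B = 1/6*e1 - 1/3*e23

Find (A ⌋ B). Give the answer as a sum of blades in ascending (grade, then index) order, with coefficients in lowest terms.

step 1: -8/9 - 5/18*e1 + 5/9*e23
Answer: -8/9 - 5/18*e1 + 5/9*e23


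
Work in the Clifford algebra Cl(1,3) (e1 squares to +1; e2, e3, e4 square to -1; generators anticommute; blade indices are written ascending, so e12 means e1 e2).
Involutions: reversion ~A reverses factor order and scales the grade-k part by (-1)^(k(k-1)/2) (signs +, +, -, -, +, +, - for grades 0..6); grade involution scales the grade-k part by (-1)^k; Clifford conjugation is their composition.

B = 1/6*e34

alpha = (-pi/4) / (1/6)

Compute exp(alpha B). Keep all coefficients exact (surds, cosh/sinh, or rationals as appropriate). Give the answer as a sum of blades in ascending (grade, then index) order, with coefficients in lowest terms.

B^2 = (1/6)^2*(e34)^2 = 1/36*(-1) = -1/36 (a basis 2-blade squares to minus the product of its generators' squares).
B^2 = -1/36 — since the square is negative, the closed form is circular: l = 1/6, alpha*l = -pi/4, so exp(alpha B) = cos(-pi/4) + (sin(-pi/4)/(1/6))*B = sqrt(2)/2 + (-3*sqrt(2))*B.
Answer: sqrt(2)/2 - sqrt(2)/2*e34


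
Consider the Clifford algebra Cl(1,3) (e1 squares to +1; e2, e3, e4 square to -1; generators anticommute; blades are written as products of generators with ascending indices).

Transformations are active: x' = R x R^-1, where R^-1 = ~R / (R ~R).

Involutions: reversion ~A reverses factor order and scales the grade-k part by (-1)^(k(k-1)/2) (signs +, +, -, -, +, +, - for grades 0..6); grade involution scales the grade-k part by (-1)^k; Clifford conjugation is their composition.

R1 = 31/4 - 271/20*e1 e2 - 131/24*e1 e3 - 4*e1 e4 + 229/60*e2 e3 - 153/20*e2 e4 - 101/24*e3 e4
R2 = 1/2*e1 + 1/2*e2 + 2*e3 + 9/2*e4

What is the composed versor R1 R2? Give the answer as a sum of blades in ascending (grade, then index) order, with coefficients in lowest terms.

Distribute over the terms of R2 (each basis-blade product reordered to ascending indices, repeated generators contracted through their squares):
R1 (1/2*e1) = 31/8*e1 + 271/40*e2 + 131/48*e3 + 2*e4 + 229/120*e1 e2 e3 - 153/40*e1 e2 e4 - 101/48*e1 e3 e4
R1 (1/2*e2) = 271/40*e1 + 31/8*e2 + 229/120*e3 - 153/40*e4 + 131/48*e1 e2 e3 + 2*e1 e2 e4 - 101/48*e2 e3 e4
R1 (2*e3) = 131/12*e1 - 229/30*e2 + 31/2*e3 - 101/12*e4 - 271/10*e1 e2 e3 + 8*e1 e3 e4 + 153/10*e2 e3 e4
R1 (9/2*e4) = 18*e1 + 1377/40*e2 + 303/16*e3 + 279/8*e4 - 2439/40*e1 e2 e4 - 393/16*e1 e3 e4 + 687/40*e2 e3 e4
Summing the partial products and collecting blades:
Answer: 1187/30*e1 + 4493/120*e2 + 1563/40*e3 + 739/30*e4 - 1797/80*e1 e2 e3 - 314/5*e1 e2 e4 - 56/3*e1 e3 e4 + 7289/240*e2 e3 e4


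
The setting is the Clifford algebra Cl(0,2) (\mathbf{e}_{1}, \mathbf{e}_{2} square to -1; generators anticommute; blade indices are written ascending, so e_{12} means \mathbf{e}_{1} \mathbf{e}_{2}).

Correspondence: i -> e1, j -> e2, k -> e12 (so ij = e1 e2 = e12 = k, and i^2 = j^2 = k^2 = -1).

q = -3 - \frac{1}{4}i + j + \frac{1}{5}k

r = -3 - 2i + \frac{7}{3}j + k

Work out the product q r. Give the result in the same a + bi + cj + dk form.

In blades: q = -3 - \frac{1}{4} e_{1} + e_{2} + \frac{1}{5} e_{12}, r = -3 - 2 e_{1} + \frac{7}{3} e_{2} + e_{12}.
Distribute q over r term by term (generator squares from the signature, products reordered to ascending indices): (-3)*r = 9 + 6 e_{1} - 7 e_{2} - 3 e_{12}; (-\frac{1}{4} e_{1})*r = -\frac{1}{2} + \frac{3}{4} e_{1} + \frac{1}{4} e_{2} - \frac{7}{12} e_{12}; (e_{2})*r = -\frac{7}{3} + e_{1} - 3 e_{2} + 2 e_{12}; (\frac{1}{5} e_{12})*r = -\frac{1}{5} - \frac{7}{15} e_{1} - \frac{2}{5} e_{2} - \frac{3}{5} e_{12}.
Sum: \frac{179}{30} + \frac{437}{60} e_{1} - \frac{203}{20} e_{2} - \frac{131}{60} e_{12}; translating back through the correspondence:
Answer: \frac{179}{30} + \frac{437}{60}i - \frac{203}{20}j - \frac{131}{60}k


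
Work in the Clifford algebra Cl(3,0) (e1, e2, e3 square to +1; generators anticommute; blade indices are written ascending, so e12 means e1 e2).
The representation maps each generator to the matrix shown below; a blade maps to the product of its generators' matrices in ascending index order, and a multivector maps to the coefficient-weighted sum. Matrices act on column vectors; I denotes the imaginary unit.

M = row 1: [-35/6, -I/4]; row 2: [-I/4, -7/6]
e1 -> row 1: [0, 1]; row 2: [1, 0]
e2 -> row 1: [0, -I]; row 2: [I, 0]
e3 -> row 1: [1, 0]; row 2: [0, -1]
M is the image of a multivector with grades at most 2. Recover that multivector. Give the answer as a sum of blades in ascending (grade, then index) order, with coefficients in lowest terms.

Method: 1, rho(e1), rho(e2), rho(e3) form a trace-orthogonal basis of the 2x2 complex matrices (tr(X Y) = 2 if X = Y, else 0), so M = m0*1 + m1*rho(e1) + m2*rho(e2) + m3*rho(e3) with m0 = tr(M)/2 = -7/2, m1 = tr(M rho(e1))/2 = -I/4, m2 = tr(M rho(e2))/2 = 0, m3 = tr(M rho(e3))/2 = -7/3.
Multiplying table entries, the bivector images are rho(e12) = I*rho(e3), rho(e13) = -I*rho(e2), rho(e23) = I*rho(e1); with real blade coefficients the real parts of m0..m3 are the coefficients of 1, e1, e2, e3 and the imaginary parts give the bivectors (e23: Im m1, e13: -Im m2, e12: Im m3).
Answer: -7/2 - 7/3*e3 - 1/4*e23


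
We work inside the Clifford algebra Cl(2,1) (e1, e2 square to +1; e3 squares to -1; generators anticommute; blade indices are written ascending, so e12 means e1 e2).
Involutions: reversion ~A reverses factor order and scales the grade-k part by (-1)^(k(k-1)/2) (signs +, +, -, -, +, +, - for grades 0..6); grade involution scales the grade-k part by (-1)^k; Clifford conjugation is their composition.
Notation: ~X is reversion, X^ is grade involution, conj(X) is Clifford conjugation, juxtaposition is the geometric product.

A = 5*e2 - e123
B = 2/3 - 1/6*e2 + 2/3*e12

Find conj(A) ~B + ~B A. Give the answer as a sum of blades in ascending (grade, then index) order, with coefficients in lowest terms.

first term: 5/6 - 10/3*e1 - 10/3*e2 - 2/3*e3 - 1/6*e13 - 2/3*e123
second term: -5/6 - 10/3*e1 + 10/3*e2 - 2/3*e3 - 1/6*e13 - 2/3*e123
Answer: -20/3*e1 - 4/3*e3 - 1/3*e13 - 4/3*e123


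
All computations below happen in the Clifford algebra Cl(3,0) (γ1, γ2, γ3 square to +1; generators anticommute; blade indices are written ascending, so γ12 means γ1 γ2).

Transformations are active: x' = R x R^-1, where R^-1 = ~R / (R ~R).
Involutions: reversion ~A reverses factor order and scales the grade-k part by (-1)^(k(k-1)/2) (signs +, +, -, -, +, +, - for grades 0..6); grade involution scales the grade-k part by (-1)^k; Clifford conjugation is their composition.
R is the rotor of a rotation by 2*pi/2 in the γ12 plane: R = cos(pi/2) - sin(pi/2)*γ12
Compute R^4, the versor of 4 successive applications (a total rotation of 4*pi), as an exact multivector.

Half-angle bookkeeping: 4 applications in γ12 add up to rotor phase 4*pi/2 = 2*pi, so R^4 = cos(2*pi) - sin(2*pi)*γ12.
cos(2*pi) = 1 and sin(2*pi) = 0, so R^4 = 1. The total rotation 4*pi is 2 full turns, so every vector returns to itself, yet the rotor is +1, back on the identity sheet (an even number of 2*pi turns).
Answer: 1


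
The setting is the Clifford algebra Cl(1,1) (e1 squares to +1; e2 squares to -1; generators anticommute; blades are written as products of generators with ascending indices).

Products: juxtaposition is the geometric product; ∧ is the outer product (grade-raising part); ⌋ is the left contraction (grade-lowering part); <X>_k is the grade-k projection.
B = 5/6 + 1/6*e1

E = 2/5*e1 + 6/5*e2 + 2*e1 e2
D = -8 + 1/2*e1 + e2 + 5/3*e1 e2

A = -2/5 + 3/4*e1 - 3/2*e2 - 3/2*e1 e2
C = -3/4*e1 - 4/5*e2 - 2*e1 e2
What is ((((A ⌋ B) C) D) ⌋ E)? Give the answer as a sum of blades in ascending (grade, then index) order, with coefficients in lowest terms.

step 1: -5/24 - 1/15*e1
step 2: 1/20 + 5/32*e1 + 3/10*e2 + 47/100*e1 e2
step 3: 31/192 - 239/200*e1 - 5579/2400*e2 - 8809/2400*e1 e2
step 4: -1886/375 - 11003/2400*e1 - 1757/800*e2 + 31/96*e1 e2
Answer: -1886/375 - 11003/2400*e1 - 1757/800*e2 + 31/96*e1 e2


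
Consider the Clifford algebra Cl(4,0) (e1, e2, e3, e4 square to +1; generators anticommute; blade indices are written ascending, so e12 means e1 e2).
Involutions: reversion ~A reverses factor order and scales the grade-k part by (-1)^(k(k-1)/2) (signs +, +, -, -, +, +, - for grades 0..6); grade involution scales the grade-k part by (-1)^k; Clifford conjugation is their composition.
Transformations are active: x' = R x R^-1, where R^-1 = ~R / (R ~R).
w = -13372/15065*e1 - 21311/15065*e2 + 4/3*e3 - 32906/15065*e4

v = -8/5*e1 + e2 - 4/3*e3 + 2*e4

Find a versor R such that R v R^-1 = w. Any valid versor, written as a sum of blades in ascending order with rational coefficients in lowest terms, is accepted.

Reasoning: v^2 = w^2 = 2101/225 since conjugation preserves the quadratic form; R = v + w = -37476/15065*e1 - 6246/15065*e2 - 2776/15065*e4 is then valid when invertible, keeping its own part and reversing (v - w)/2.
Answer: -37476/15065*e1 - 6246/15065*e2 - 2776/15065*e4


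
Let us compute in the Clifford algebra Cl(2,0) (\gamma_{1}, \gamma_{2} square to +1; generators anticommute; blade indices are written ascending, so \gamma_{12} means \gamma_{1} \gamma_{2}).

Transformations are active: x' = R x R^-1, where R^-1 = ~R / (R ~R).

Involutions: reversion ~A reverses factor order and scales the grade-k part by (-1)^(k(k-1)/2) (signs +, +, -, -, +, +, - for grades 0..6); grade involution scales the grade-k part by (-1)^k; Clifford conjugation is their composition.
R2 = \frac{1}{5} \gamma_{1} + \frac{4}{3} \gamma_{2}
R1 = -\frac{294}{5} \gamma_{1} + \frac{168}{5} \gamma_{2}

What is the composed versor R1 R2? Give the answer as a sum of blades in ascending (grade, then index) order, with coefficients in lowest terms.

Distribute over the terms of R1 (each basis-blade product reordered to ascending indices, repeated generators contracted through their squares):
(-\frac{294}{5} \gamma_{1}) R2 = -\frac{294}{25} - \frac{392}{5} \gamma_{12}
(\frac{168}{5} \gamma_{2}) R2 = \frac{224}{5} - \frac{168}{25} \gamma_{12}
Summing the partial products and collecting blades:
Answer: \frac{826}{25} - \frac{2128}{25} \gamma_{12}


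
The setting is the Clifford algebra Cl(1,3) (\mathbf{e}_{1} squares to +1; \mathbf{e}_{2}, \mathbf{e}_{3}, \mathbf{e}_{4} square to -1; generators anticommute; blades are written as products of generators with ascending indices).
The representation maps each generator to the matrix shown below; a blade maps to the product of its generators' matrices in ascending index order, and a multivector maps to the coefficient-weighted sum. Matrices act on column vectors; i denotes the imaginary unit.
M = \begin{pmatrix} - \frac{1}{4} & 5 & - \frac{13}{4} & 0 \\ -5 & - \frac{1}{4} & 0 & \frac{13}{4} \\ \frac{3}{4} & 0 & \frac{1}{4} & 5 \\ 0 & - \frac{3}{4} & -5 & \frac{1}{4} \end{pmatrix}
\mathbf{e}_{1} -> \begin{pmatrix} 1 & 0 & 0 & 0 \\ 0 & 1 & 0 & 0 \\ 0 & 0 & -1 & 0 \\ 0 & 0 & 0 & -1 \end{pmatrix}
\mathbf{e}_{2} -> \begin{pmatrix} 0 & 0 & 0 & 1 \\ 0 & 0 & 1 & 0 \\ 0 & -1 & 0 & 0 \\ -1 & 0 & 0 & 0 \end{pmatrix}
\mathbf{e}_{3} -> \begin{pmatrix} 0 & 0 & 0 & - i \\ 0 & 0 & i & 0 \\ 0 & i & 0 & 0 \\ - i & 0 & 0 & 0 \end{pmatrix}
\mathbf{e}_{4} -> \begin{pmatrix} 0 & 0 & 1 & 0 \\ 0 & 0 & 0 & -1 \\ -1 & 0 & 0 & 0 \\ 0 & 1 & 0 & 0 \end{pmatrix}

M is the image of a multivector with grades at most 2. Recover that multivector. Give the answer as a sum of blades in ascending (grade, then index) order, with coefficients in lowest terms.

Method: the blade images are trace-orthogonal — tr(rho(e_A) rho(e_B)^-1) = 4 if A = B and 0 otherwise — and rho(e_A)^-1 = (e_A)^2 * rho(e_A) with (e_A)^2 = +1 or -1, so the coefficient of e_A in the preimage is (e_A)^2 * tr(M rho(e_A))/4.
Nonzero projections over blades of grade <= 2: e_{1}: (e_{1})^2 = +1, tr(M rho(e_{1})) = -1, coefficient -\frac{1}{4}; e_{4}: (e_{4})^2 = -1, tr(M rho(e_{4})) = 8, coefficient -2; e_{1} e_{4}: (e_{1} e_{4})^2 = +1, tr(M rho(e_{1} e_{4})) = -5, coefficient -\frac{5}{4}; e_{2} e_{4}: (e_{2} e_{4})^2 = -1, tr(M rho(e_{2} e_{4})) = -20, coefficient 5. Every other blade of grade <= 2 projects to 0.
Answer: -\frac{1}{4} e_{1} - 2 e_{4} - \frac{5}{4} e_{1} e_{4} + 5 e_{2} e_{4}


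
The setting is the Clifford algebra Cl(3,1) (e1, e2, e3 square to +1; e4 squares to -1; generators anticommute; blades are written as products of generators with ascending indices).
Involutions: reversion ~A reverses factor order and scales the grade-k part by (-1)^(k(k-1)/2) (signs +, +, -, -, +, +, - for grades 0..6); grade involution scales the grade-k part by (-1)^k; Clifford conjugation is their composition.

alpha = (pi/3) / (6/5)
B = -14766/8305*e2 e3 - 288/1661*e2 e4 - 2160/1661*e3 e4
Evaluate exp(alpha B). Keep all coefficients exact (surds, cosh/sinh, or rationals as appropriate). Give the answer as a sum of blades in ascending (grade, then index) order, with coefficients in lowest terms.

B^2 term by term: the squares give (-14766/8305)^2*(e2 e3)^2 + (-288/1661)^2*(e2 e4)^2 + (-2160/1661)^2*(e3 e4)^2 = 218034756/68973025*(-1) + 82944/2758921*(+1) + 4665600/2758921*(+1) = -36/25 (each basis 2-blade squares to minus the product of its generators' squares); cross terms between blades sharing an index anticommute and cancel. So B^2 = -36/25.
B^2 = -36/25 — the series telescopes trigonometrically here: l = 6/5, alpha*l = pi/3, so exp(alpha B) = cos(pi/3) + (sin(pi/3)/(6/5))*B = 1/2 + (5*sqrt(3)/12)*B.
Answer: 1/2 - 2461*sqrt(3)/3322*e2 e3 - 120*sqrt(3)/1661*e2 e4 - 900*sqrt(3)/1661*e3 e4


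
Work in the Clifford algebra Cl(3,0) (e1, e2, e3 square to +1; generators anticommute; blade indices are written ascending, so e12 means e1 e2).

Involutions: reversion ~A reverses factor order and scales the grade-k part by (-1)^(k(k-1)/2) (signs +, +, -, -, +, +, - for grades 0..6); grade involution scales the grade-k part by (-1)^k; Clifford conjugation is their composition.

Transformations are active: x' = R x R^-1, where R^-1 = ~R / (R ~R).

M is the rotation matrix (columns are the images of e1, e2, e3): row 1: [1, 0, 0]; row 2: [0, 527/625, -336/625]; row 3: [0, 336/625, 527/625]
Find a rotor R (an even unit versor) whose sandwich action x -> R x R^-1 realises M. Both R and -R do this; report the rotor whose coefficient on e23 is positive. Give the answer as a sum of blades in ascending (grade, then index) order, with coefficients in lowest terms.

Method: write R = a + b12*e12 + b13*e13 + b23*e23 with a^2 + b12^2 + b13^2 + b23^2 = 1 (so R^-1 = ~R). Expanding the columns R e_j ~R gives tr M = 4a^2 - 1 and, from the antisymmetric part, M21 - M12 = -4a*b12, M13 - M31 = 4a*b13, M32 - M23 = -4a*b23.
Here tr M = 1679/625, so a^2 = (1 + tr M)/4 = 576/625 and a = ±24/25. Taking a = 24/25: M21 - M12 = 0, M13 - M31 = 0, M32 - M23 = 672/625, giving b12 = 0, b13 = 0, b23 = -7/25, i.e. R = 24/25 - 7/25*e23.
Its e23 coefficient is negative, so report the other preimage -R.
Answer: -24/25 + 7/25*e23. Sheet selection: the two-to-one cover makes ±R indistinguishable at the matrix level (trace 1679/625), so uniqueness comes from the required sign on e23.


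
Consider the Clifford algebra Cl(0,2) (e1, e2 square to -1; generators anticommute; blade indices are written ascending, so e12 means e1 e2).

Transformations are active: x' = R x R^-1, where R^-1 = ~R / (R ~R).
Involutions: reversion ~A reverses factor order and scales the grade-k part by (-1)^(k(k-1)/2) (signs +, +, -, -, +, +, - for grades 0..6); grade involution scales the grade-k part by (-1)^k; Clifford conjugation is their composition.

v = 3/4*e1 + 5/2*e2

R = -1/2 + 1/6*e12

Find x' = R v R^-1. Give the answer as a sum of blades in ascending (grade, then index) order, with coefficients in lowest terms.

~R = -1/2 - 1/6*e12, and R ~R = 5/18, so R^-1 = ~R / (5/18).
R v = -19/24*e1 - 9/8*e2
Answer: 21/10*e1 + 31/20*e2


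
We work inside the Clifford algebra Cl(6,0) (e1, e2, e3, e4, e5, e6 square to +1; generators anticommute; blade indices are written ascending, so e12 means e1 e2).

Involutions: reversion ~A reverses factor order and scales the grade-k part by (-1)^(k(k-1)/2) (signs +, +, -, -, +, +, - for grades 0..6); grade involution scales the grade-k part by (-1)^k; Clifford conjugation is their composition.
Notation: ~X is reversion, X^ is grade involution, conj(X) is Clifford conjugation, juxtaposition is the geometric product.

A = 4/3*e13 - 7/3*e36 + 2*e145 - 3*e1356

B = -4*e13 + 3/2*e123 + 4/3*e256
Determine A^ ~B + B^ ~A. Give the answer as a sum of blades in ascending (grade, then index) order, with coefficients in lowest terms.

first term: -16/3 - 2*e2 + 28/3*e16 + 12*e56 + 4*e123 - 7/2*e126 - 28/9*e235 + 9/2*e256 - 8*e345 + 8/3*e1246 + 3*e2345 + 16/9*e12356
second term: -16/3 + 2*e2 - 28/3*e16 - 12*e56 + 4*e123 - 7/2*e126 - 28/9*e235 + 9/2*e256 - 8*e345 + 8/3*e1246 + 3*e2345 - 16/9*e12356
Answer: -32/3 + 8*e123 - 7*e126 - 56/9*e235 + 9*e256 - 16*e345 + 16/3*e1246 + 6*e2345


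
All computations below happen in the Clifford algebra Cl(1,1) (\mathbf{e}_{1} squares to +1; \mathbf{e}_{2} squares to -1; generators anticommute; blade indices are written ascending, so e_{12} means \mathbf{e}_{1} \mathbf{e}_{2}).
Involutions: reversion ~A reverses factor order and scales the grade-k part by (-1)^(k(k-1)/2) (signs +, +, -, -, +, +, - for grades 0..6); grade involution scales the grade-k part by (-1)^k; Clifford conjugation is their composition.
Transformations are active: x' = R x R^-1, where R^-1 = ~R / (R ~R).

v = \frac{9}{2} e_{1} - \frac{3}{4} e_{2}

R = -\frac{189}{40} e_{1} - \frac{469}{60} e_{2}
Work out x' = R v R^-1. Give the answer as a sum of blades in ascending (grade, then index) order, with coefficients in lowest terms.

~R = -\frac{189}{40} e_{1} - \frac{469}{60} e_{2}, and R ~R = -\frac{111671}{2880}, so R^-1 = ~R / (-\frac{111671}{2880}).
R v = -\frac{217}{8} + \frac{1239}{32} e_{12}
Answer: -\frac{50643}{4558} e_{1} - \frac{92859}{9116} e_{2}
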